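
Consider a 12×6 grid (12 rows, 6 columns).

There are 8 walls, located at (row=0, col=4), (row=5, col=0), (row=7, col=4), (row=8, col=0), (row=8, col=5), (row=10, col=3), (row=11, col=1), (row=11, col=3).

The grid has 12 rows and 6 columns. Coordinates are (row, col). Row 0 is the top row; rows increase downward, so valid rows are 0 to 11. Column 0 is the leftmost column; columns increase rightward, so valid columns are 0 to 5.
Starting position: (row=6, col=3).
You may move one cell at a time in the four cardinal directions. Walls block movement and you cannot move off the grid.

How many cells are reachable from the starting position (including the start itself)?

Answer: Reachable cells: 64

Derivation:
BFS flood-fill from (row=6, col=3):
  Distance 0: (row=6, col=3)
  Distance 1: (row=5, col=3), (row=6, col=2), (row=6, col=4), (row=7, col=3)
  Distance 2: (row=4, col=3), (row=5, col=2), (row=5, col=4), (row=6, col=1), (row=6, col=5), (row=7, col=2), (row=8, col=3)
  Distance 3: (row=3, col=3), (row=4, col=2), (row=4, col=4), (row=5, col=1), (row=5, col=5), (row=6, col=0), (row=7, col=1), (row=7, col=5), (row=8, col=2), (row=8, col=4), (row=9, col=3)
  Distance 4: (row=2, col=3), (row=3, col=2), (row=3, col=4), (row=4, col=1), (row=4, col=5), (row=7, col=0), (row=8, col=1), (row=9, col=2), (row=9, col=4)
  Distance 5: (row=1, col=3), (row=2, col=2), (row=2, col=4), (row=3, col=1), (row=3, col=5), (row=4, col=0), (row=9, col=1), (row=9, col=5), (row=10, col=2), (row=10, col=4)
  Distance 6: (row=0, col=3), (row=1, col=2), (row=1, col=4), (row=2, col=1), (row=2, col=5), (row=3, col=0), (row=9, col=0), (row=10, col=1), (row=10, col=5), (row=11, col=2), (row=11, col=4)
  Distance 7: (row=0, col=2), (row=1, col=1), (row=1, col=5), (row=2, col=0), (row=10, col=0), (row=11, col=5)
  Distance 8: (row=0, col=1), (row=0, col=5), (row=1, col=0), (row=11, col=0)
  Distance 9: (row=0, col=0)
Total reachable: 64 (grid has 64 open cells total)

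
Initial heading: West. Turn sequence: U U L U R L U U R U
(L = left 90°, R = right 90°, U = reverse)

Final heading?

Start: West
  U (U-turn (180°)) -> East
  U (U-turn (180°)) -> West
  L (left (90° counter-clockwise)) -> South
  U (U-turn (180°)) -> North
  R (right (90° clockwise)) -> East
  L (left (90° counter-clockwise)) -> North
  U (U-turn (180°)) -> South
  U (U-turn (180°)) -> North
  R (right (90° clockwise)) -> East
  U (U-turn (180°)) -> West
Final: West

Answer: Final heading: West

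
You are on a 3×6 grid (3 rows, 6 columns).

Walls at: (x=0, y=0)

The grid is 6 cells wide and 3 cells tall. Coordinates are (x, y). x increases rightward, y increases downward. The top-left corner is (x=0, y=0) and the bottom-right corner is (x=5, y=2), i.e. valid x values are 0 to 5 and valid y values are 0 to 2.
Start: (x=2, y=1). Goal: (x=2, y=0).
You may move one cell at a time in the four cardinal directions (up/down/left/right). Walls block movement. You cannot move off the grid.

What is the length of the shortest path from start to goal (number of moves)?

BFS from (x=2, y=1) until reaching (x=2, y=0):
  Distance 0: (x=2, y=1)
  Distance 1: (x=2, y=0), (x=1, y=1), (x=3, y=1), (x=2, y=2)  <- goal reached here
One shortest path (1 moves): (x=2, y=1) -> (x=2, y=0)

Answer: Shortest path length: 1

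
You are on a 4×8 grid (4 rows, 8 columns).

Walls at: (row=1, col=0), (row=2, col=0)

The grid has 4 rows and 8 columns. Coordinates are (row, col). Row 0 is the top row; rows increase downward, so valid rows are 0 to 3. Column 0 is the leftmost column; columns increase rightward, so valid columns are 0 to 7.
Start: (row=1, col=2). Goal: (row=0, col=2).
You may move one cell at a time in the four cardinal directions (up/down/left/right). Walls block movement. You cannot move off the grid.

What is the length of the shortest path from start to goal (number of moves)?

Answer: Shortest path length: 1

Derivation:
BFS from (row=1, col=2) until reaching (row=0, col=2):
  Distance 0: (row=1, col=2)
  Distance 1: (row=0, col=2), (row=1, col=1), (row=1, col=3), (row=2, col=2)  <- goal reached here
One shortest path (1 moves): (row=1, col=2) -> (row=0, col=2)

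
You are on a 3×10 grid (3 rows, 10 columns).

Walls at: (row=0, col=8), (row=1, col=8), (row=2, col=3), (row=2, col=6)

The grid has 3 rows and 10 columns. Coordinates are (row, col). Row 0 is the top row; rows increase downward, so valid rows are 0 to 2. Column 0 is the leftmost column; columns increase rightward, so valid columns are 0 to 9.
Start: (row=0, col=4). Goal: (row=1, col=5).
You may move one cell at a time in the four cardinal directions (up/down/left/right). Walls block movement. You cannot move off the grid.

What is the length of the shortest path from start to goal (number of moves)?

BFS from (row=0, col=4) until reaching (row=1, col=5):
  Distance 0: (row=0, col=4)
  Distance 1: (row=0, col=3), (row=0, col=5), (row=1, col=4)
  Distance 2: (row=0, col=2), (row=0, col=6), (row=1, col=3), (row=1, col=5), (row=2, col=4)  <- goal reached here
One shortest path (2 moves): (row=0, col=4) -> (row=0, col=5) -> (row=1, col=5)

Answer: Shortest path length: 2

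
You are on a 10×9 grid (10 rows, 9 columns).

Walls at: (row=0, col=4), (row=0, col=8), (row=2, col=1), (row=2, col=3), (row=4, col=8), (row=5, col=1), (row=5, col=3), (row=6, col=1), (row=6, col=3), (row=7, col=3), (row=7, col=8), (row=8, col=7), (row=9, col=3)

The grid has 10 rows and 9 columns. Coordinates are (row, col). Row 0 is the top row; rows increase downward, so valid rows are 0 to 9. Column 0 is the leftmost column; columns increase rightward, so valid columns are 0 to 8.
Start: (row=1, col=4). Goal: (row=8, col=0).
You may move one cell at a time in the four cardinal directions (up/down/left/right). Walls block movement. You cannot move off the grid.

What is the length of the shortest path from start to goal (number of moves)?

BFS from (row=1, col=4) until reaching (row=8, col=0):
  Distance 0: (row=1, col=4)
  Distance 1: (row=1, col=3), (row=1, col=5), (row=2, col=4)
  Distance 2: (row=0, col=3), (row=0, col=5), (row=1, col=2), (row=1, col=6), (row=2, col=5), (row=3, col=4)
  Distance 3: (row=0, col=2), (row=0, col=6), (row=1, col=1), (row=1, col=7), (row=2, col=2), (row=2, col=6), (row=3, col=3), (row=3, col=5), (row=4, col=4)
  Distance 4: (row=0, col=1), (row=0, col=7), (row=1, col=0), (row=1, col=8), (row=2, col=7), (row=3, col=2), (row=3, col=6), (row=4, col=3), (row=4, col=5), (row=5, col=4)
  Distance 5: (row=0, col=0), (row=2, col=0), (row=2, col=8), (row=3, col=1), (row=3, col=7), (row=4, col=2), (row=4, col=6), (row=5, col=5), (row=6, col=4)
  Distance 6: (row=3, col=0), (row=3, col=8), (row=4, col=1), (row=4, col=7), (row=5, col=2), (row=5, col=6), (row=6, col=5), (row=7, col=4)
  Distance 7: (row=4, col=0), (row=5, col=7), (row=6, col=2), (row=6, col=6), (row=7, col=5), (row=8, col=4)
  Distance 8: (row=5, col=0), (row=5, col=8), (row=6, col=7), (row=7, col=2), (row=7, col=6), (row=8, col=3), (row=8, col=5), (row=9, col=4)
  Distance 9: (row=6, col=0), (row=6, col=8), (row=7, col=1), (row=7, col=7), (row=8, col=2), (row=8, col=6), (row=9, col=5)
  Distance 10: (row=7, col=0), (row=8, col=1), (row=9, col=2), (row=9, col=6)
  Distance 11: (row=8, col=0), (row=9, col=1), (row=9, col=7)  <- goal reached here
One shortest path (11 moves): (row=1, col=4) -> (row=1, col=3) -> (row=1, col=2) -> (row=1, col=1) -> (row=1, col=0) -> (row=2, col=0) -> (row=3, col=0) -> (row=4, col=0) -> (row=5, col=0) -> (row=6, col=0) -> (row=7, col=0) -> (row=8, col=0)

Answer: Shortest path length: 11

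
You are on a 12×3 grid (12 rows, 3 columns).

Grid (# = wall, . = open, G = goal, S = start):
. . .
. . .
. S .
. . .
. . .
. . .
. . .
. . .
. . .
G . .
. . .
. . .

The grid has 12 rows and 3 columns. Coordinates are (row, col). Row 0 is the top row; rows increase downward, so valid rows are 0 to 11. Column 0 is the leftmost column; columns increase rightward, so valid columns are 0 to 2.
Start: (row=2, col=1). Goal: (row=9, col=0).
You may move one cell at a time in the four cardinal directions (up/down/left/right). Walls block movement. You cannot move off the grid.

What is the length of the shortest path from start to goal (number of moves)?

BFS from (row=2, col=1) until reaching (row=9, col=0):
  Distance 0: (row=2, col=1)
  Distance 1: (row=1, col=1), (row=2, col=0), (row=2, col=2), (row=3, col=1)
  Distance 2: (row=0, col=1), (row=1, col=0), (row=1, col=2), (row=3, col=0), (row=3, col=2), (row=4, col=1)
  Distance 3: (row=0, col=0), (row=0, col=2), (row=4, col=0), (row=4, col=2), (row=5, col=1)
  Distance 4: (row=5, col=0), (row=5, col=2), (row=6, col=1)
  Distance 5: (row=6, col=0), (row=6, col=2), (row=7, col=1)
  Distance 6: (row=7, col=0), (row=7, col=2), (row=8, col=1)
  Distance 7: (row=8, col=0), (row=8, col=2), (row=9, col=1)
  Distance 8: (row=9, col=0), (row=9, col=2), (row=10, col=1)  <- goal reached here
One shortest path (8 moves): (row=2, col=1) -> (row=2, col=0) -> (row=3, col=0) -> (row=4, col=0) -> (row=5, col=0) -> (row=6, col=0) -> (row=7, col=0) -> (row=8, col=0) -> (row=9, col=0)

Answer: Shortest path length: 8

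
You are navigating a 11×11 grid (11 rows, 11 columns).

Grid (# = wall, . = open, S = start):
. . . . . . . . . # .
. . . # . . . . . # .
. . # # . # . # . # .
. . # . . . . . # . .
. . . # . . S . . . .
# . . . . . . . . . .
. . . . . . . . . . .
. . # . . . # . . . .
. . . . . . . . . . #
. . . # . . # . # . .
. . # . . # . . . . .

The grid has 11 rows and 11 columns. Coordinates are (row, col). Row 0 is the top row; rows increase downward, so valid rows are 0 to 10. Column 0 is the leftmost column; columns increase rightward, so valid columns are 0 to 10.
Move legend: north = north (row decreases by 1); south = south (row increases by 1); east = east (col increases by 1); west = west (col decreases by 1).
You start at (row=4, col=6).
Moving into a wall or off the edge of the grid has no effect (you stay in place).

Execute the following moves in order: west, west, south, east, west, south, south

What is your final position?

Start: (row=4, col=6)
  west (west): (row=4, col=6) -> (row=4, col=5)
  west (west): (row=4, col=5) -> (row=4, col=4)
  south (south): (row=4, col=4) -> (row=5, col=4)
  east (east): (row=5, col=4) -> (row=5, col=5)
  west (west): (row=5, col=5) -> (row=5, col=4)
  south (south): (row=5, col=4) -> (row=6, col=4)
  south (south): (row=6, col=4) -> (row=7, col=4)
Final: (row=7, col=4)

Answer: Final position: (row=7, col=4)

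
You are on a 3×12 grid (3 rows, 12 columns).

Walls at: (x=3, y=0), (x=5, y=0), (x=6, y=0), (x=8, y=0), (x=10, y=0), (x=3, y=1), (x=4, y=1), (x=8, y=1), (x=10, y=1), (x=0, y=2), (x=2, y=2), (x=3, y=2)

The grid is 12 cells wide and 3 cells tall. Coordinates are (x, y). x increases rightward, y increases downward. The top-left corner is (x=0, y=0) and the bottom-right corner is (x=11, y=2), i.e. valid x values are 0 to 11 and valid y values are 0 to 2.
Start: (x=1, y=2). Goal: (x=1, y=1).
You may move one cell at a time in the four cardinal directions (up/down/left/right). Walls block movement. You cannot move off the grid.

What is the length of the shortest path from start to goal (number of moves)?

BFS from (x=1, y=2) until reaching (x=1, y=1):
  Distance 0: (x=1, y=2)
  Distance 1: (x=1, y=1)  <- goal reached here
One shortest path (1 moves): (x=1, y=2) -> (x=1, y=1)

Answer: Shortest path length: 1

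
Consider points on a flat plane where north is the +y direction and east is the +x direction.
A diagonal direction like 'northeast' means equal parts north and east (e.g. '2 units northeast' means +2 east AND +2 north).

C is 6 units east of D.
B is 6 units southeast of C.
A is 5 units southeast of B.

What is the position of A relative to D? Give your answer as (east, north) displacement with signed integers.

Answer: A is at (east=17, north=-11) relative to D.

Derivation:
Place D at the origin (east=0, north=0).
  C is 6 units east of D: delta (east=+6, north=+0); C at (east=6, north=0).
  B is 6 units southeast of C: delta (east=+6, north=-6); B at (east=12, north=-6).
  A is 5 units southeast of B: delta (east=+5, north=-5); A at (east=17, north=-11).
Therefore A relative to D: (east=17, north=-11).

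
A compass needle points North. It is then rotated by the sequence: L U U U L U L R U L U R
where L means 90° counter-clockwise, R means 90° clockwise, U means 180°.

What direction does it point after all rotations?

Answer: Final heading: South

Derivation:
Start: North
  L (left (90° counter-clockwise)) -> West
  U (U-turn (180°)) -> East
  U (U-turn (180°)) -> West
  U (U-turn (180°)) -> East
  L (left (90° counter-clockwise)) -> North
  U (U-turn (180°)) -> South
  L (left (90° counter-clockwise)) -> East
  R (right (90° clockwise)) -> South
  U (U-turn (180°)) -> North
  L (left (90° counter-clockwise)) -> West
  U (U-turn (180°)) -> East
  R (right (90° clockwise)) -> South
Final: South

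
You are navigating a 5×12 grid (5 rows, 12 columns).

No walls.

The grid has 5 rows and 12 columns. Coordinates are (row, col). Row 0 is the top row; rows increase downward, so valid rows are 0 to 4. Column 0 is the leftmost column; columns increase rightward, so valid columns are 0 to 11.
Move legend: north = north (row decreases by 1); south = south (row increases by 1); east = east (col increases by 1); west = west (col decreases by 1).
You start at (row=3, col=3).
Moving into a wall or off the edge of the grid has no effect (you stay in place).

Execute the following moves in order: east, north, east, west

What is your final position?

Start: (row=3, col=3)
  east (east): (row=3, col=3) -> (row=3, col=4)
  north (north): (row=3, col=4) -> (row=2, col=4)
  east (east): (row=2, col=4) -> (row=2, col=5)
  west (west): (row=2, col=5) -> (row=2, col=4)
Final: (row=2, col=4)

Answer: Final position: (row=2, col=4)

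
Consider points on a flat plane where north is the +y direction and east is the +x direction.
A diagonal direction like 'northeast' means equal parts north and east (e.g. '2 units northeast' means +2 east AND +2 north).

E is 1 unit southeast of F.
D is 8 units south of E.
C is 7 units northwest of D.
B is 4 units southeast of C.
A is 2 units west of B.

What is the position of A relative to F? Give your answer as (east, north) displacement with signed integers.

Answer: A is at (east=-4, north=-6) relative to F.

Derivation:
Place F at the origin (east=0, north=0).
  E is 1 unit southeast of F: delta (east=+1, north=-1); E at (east=1, north=-1).
  D is 8 units south of E: delta (east=+0, north=-8); D at (east=1, north=-9).
  C is 7 units northwest of D: delta (east=-7, north=+7); C at (east=-6, north=-2).
  B is 4 units southeast of C: delta (east=+4, north=-4); B at (east=-2, north=-6).
  A is 2 units west of B: delta (east=-2, north=+0); A at (east=-4, north=-6).
Therefore A relative to F: (east=-4, north=-6).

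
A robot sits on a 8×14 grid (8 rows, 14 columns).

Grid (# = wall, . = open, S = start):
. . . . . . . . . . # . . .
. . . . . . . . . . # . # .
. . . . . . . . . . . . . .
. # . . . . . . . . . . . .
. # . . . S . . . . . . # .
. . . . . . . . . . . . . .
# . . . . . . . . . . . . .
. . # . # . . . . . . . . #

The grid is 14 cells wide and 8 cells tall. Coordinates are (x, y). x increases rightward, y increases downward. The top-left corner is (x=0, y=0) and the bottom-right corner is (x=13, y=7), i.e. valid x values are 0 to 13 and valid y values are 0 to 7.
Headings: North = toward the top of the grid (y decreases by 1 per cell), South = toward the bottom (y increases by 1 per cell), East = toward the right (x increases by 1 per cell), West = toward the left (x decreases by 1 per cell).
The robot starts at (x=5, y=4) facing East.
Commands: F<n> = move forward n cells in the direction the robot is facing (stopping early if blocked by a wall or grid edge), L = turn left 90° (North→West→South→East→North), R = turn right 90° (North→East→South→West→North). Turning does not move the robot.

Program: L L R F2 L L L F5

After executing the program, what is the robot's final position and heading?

Answer: Final position: (x=10, y=2), facing East

Derivation:
Start: (x=5, y=4), facing East
  L: turn left, now facing North
  L: turn left, now facing West
  R: turn right, now facing North
  F2: move forward 2, now at (x=5, y=2)
  L: turn left, now facing West
  L: turn left, now facing South
  L: turn left, now facing East
  F5: move forward 5, now at (x=10, y=2)
Final: (x=10, y=2), facing East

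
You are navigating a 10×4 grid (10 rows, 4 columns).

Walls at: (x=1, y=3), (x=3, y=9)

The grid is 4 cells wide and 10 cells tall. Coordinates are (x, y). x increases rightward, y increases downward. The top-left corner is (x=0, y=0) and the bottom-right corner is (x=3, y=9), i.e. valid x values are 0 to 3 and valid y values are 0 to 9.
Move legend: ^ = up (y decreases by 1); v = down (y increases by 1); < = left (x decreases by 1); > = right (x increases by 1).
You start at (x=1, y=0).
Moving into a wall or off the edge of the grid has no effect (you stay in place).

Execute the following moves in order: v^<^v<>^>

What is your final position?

Answer: Final position: (x=2, y=0)

Derivation:
Start: (x=1, y=0)
  v (down): (x=1, y=0) -> (x=1, y=1)
  ^ (up): (x=1, y=1) -> (x=1, y=0)
  < (left): (x=1, y=0) -> (x=0, y=0)
  ^ (up): blocked, stay at (x=0, y=0)
  v (down): (x=0, y=0) -> (x=0, y=1)
  < (left): blocked, stay at (x=0, y=1)
  > (right): (x=0, y=1) -> (x=1, y=1)
  ^ (up): (x=1, y=1) -> (x=1, y=0)
  > (right): (x=1, y=0) -> (x=2, y=0)
Final: (x=2, y=0)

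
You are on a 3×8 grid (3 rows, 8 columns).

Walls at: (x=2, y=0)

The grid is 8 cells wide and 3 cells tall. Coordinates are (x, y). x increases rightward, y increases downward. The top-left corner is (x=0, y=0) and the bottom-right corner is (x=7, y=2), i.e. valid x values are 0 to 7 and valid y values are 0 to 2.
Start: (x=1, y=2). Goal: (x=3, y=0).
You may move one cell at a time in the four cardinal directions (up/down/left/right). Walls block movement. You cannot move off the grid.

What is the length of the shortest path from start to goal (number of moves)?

BFS from (x=1, y=2) until reaching (x=3, y=0):
  Distance 0: (x=1, y=2)
  Distance 1: (x=1, y=1), (x=0, y=2), (x=2, y=2)
  Distance 2: (x=1, y=0), (x=0, y=1), (x=2, y=1), (x=3, y=2)
  Distance 3: (x=0, y=0), (x=3, y=1), (x=4, y=2)
  Distance 4: (x=3, y=0), (x=4, y=1), (x=5, y=2)  <- goal reached here
One shortest path (4 moves): (x=1, y=2) -> (x=2, y=2) -> (x=3, y=2) -> (x=3, y=1) -> (x=3, y=0)

Answer: Shortest path length: 4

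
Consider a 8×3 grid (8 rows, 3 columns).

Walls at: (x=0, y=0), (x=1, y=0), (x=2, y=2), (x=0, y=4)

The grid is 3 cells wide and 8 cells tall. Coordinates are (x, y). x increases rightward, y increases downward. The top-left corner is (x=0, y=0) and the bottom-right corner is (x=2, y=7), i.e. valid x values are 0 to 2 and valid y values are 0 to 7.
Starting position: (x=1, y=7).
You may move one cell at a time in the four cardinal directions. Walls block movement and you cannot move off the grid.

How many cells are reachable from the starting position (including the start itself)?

BFS flood-fill from (x=1, y=7):
  Distance 0: (x=1, y=7)
  Distance 1: (x=1, y=6), (x=0, y=7), (x=2, y=7)
  Distance 2: (x=1, y=5), (x=0, y=6), (x=2, y=6)
  Distance 3: (x=1, y=4), (x=0, y=5), (x=2, y=5)
  Distance 4: (x=1, y=3), (x=2, y=4)
  Distance 5: (x=1, y=2), (x=0, y=3), (x=2, y=3)
  Distance 6: (x=1, y=1), (x=0, y=2)
  Distance 7: (x=0, y=1), (x=2, y=1)
  Distance 8: (x=2, y=0)
Total reachable: 20 (grid has 20 open cells total)

Answer: Reachable cells: 20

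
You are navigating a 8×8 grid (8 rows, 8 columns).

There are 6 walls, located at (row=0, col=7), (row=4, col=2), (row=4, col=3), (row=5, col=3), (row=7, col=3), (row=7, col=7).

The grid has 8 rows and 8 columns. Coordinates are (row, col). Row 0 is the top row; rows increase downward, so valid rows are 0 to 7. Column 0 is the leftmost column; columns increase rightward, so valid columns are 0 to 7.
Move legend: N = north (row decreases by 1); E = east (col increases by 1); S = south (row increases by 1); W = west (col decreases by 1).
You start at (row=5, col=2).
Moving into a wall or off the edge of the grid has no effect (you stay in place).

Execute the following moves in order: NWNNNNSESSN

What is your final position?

Answer: Final position: (row=2, col=2)

Derivation:
Start: (row=5, col=2)
  N (north): blocked, stay at (row=5, col=2)
  W (west): (row=5, col=2) -> (row=5, col=1)
  N (north): (row=5, col=1) -> (row=4, col=1)
  N (north): (row=4, col=1) -> (row=3, col=1)
  N (north): (row=3, col=1) -> (row=2, col=1)
  N (north): (row=2, col=1) -> (row=1, col=1)
  S (south): (row=1, col=1) -> (row=2, col=1)
  E (east): (row=2, col=1) -> (row=2, col=2)
  S (south): (row=2, col=2) -> (row=3, col=2)
  S (south): blocked, stay at (row=3, col=2)
  N (north): (row=3, col=2) -> (row=2, col=2)
Final: (row=2, col=2)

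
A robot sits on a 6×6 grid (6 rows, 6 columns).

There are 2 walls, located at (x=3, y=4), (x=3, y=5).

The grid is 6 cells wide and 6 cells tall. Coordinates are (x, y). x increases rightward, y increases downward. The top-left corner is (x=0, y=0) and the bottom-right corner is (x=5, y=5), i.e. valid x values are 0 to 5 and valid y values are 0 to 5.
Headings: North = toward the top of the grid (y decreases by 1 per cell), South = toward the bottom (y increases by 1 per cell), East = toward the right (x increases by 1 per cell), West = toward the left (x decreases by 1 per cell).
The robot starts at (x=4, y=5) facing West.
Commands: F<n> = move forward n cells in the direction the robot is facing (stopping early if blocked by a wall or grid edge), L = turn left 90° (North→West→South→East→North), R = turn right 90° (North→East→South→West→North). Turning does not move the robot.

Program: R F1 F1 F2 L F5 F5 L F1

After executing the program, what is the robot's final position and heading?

Start: (x=4, y=5), facing West
  R: turn right, now facing North
  F1: move forward 1, now at (x=4, y=4)
  F1: move forward 1, now at (x=4, y=3)
  F2: move forward 2, now at (x=4, y=1)
  L: turn left, now facing West
  F5: move forward 4/5 (blocked), now at (x=0, y=1)
  F5: move forward 0/5 (blocked), now at (x=0, y=1)
  L: turn left, now facing South
  F1: move forward 1, now at (x=0, y=2)
Final: (x=0, y=2), facing South

Answer: Final position: (x=0, y=2), facing South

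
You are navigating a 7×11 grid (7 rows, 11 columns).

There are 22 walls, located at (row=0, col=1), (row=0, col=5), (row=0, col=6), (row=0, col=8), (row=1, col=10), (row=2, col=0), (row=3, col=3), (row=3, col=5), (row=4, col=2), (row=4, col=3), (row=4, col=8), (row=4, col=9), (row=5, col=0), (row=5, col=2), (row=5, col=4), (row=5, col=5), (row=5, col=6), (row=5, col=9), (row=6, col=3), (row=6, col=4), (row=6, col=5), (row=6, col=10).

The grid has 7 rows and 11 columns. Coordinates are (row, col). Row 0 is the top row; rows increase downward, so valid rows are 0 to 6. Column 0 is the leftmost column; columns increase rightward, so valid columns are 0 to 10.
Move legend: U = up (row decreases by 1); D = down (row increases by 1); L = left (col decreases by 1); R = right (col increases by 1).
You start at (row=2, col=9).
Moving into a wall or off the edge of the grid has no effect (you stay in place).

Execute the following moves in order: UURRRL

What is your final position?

Start: (row=2, col=9)
  U (up): (row=2, col=9) -> (row=1, col=9)
  U (up): (row=1, col=9) -> (row=0, col=9)
  R (right): (row=0, col=9) -> (row=0, col=10)
  R (right): blocked, stay at (row=0, col=10)
  R (right): blocked, stay at (row=0, col=10)
  L (left): (row=0, col=10) -> (row=0, col=9)
Final: (row=0, col=9)

Answer: Final position: (row=0, col=9)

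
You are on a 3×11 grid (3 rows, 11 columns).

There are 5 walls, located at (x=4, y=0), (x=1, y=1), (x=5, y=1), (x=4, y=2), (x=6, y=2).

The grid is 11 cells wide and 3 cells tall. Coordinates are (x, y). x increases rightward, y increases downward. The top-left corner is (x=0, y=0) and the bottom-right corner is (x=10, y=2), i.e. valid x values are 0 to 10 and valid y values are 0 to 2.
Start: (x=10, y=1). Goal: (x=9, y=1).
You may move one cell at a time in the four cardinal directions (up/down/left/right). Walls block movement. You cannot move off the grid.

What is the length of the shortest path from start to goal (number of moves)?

BFS from (x=10, y=1) until reaching (x=9, y=1):
  Distance 0: (x=10, y=1)
  Distance 1: (x=10, y=0), (x=9, y=1), (x=10, y=2)  <- goal reached here
One shortest path (1 moves): (x=10, y=1) -> (x=9, y=1)

Answer: Shortest path length: 1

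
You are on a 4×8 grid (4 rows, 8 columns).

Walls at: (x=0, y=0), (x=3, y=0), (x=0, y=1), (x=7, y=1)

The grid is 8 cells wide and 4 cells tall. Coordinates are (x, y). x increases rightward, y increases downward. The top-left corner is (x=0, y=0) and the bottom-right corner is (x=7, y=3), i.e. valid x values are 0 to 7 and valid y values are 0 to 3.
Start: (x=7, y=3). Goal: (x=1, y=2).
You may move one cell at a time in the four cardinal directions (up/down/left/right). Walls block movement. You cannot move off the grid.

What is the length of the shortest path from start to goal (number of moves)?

Answer: Shortest path length: 7

Derivation:
BFS from (x=7, y=3) until reaching (x=1, y=2):
  Distance 0: (x=7, y=3)
  Distance 1: (x=7, y=2), (x=6, y=3)
  Distance 2: (x=6, y=2), (x=5, y=3)
  Distance 3: (x=6, y=1), (x=5, y=2), (x=4, y=3)
  Distance 4: (x=6, y=0), (x=5, y=1), (x=4, y=2), (x=3, y=3)
  Distance 5: (x=5, y=0), (x=7, y=0), (x=4, y=1), (x=3, y=2), (x=2, y=3)
  Distance 6: (x=4, y=0), (x=3, y=1), (x=2, y=2), (x=1, y=3)
  Distance 7: (x=2, y=1), (x=1, y=2), (x=0, y=3)  <- goal reached here
One shortest path (7 moves): (x=7, y=3) -> (x=6, y=3) -> (x=5, y=3) -> (x=4, y=3) -> (x=3, y=3) -> (x=2, y=3) -> (x=1, y=3) -> (x=1, y=2)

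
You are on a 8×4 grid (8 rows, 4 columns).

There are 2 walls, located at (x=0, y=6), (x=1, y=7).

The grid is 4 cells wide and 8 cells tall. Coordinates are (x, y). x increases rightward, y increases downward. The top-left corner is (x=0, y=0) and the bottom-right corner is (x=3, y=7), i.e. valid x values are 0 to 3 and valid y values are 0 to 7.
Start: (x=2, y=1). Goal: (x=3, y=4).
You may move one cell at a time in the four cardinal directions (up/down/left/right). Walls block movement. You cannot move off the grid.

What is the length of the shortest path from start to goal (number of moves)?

BFS from (x=2, y=1) until reaching (x=3, y=4):
  Distance 0: (x=2, y=1)
  Distance 1: (x=2, y=0), (x=1, y=1), (x=3, y=1), (x=2, y=2)
  Distance 2: (x=1, y=0), (x=3, y=0), (x=0, y=1), (x=1, y=2), (x=3, y=2), (x=2, y=3)
  Distance 3: (x=0, y=0), (x=0, y=2), (x=1, y=3), (x=3, y=3), (x=2, y=4)
  Distance 4: (x=0, y=3), (x=1, y=4), (x=3, y=4), (x=2, y=5)  <- goal reached here
One shortest path (4 moves): (x=2, y=1) -> (x=3, y=1) -> (x=3, y=2) -> (x=3, y=3) -> (x=3, y=4)

Answer: Shortest path length: 4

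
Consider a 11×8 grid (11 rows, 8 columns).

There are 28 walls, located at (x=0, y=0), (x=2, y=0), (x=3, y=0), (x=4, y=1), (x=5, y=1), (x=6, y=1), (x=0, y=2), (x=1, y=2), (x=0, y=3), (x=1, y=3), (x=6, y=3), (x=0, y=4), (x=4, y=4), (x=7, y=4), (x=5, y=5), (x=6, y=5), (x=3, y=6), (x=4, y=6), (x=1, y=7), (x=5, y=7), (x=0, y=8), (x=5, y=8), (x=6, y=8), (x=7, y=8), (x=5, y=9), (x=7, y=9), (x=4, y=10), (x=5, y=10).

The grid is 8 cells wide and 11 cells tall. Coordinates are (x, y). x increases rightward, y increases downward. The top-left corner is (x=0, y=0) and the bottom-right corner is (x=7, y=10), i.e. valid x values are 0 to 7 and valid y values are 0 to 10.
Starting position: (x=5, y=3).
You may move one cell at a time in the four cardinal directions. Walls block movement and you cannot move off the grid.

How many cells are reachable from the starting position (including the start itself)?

Answer: Reachable cells: 51

Derivation:
BFS flood-fill from (x=5, y=3):
  Distance 0: (x=5, y=3)
  Distance 1: (x=5, y=2), (x=4, y=3), (x=5, y=4)
  Distance 2: (x=4, y=2), (x=6, y=2), (x=3, y=3), (x=6, y=4)
  Distance 3: (x=3, y=2), (x=7, y=2), (x=2, y=3), (x=3, y=4)
  Distance 4: (x=3, y=1), (x=7, y=1), (x=2, y=2), (x=7, y=3), (x=2, y=4), (x=3, y=5)
  Distance 5: (x=7, y=0), (x=2, y=1), (x=1, y=4), (x=2, y=5), (x=4, y=5)
  Distance 6: (x=6, y=0), (x=1, y=1), (x=1, y=5), (x=2, y=6)
  Distance 7: (x=1, y=0), (x=5, y=0), (x=0, y=1), (x=0, y=5), (x=1, y=6), (x=2, y=7)
  Distance 8: (x=4, y=0), (x=0, y=6), (x=3, y=7), (x=2, y=8)
  Distance 9: (x=0, y=7), (x=4, y=7), (x=1, y=8), (x=3, y=8), (x=2, y=9)
  Distance 10: (x=4, y=8), (x=1, y=9), (x=3, y=9), (x=2, y=10)
  Distance 11: (x=0, y=9), (x=4, y=9), (x=1, y=10), (x=3, y=10)
  Distance 12: (x=0, y=10)
Total reachable: 51 (grid has 60 open cells total)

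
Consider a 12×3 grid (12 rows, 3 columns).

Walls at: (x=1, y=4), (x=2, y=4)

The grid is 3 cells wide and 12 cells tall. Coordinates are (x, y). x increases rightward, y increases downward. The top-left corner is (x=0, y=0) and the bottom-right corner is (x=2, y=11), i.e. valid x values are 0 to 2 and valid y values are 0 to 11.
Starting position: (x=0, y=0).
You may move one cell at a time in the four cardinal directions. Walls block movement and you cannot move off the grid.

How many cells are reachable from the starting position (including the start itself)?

Answer: Reachable cells: 34

Derivation:
BFS flood-fill from (x=0, y=0):
  Distance 0: (x=0, y=0)
  Distance 1: (x=1, y=0), (x=0, y=1)
  Distance 2: (x=2, y=0), (x=1, y=1), (x=0, y=2)
  Distance 3: (x=2, y=1), (x=1, y=2), (x=0, y=3)
  Distance 4: (x=2, y=2), (x=1, y=3), (x=0, y=4)
  Distance 5: (x=2, y=3), (x=0, y=5)
  Distance 6: (x=1, y=5), (x=0, y=6)
  Distance 7: (x=2, y=5), (x=1, y=6), (x=0, y=7)
  Distance 8: (x=2, y=6), (x=1, y=7), (x=0, y=8)
  Distance 9: (x=2, y=7), (x=1, y=8), (x=0, y=9)
  Distance 10: (x=2, y=8), (x=1, y=9), (x=0, y=10)
  Distance 11: (x=2, y=9), (x=1, y=10), (x=0, y=11)
  Distance 12: (x=2, y=10), (x=1, y=11)
  Distance 13: (x=2, y=11)
Total reachable: 34 (grid has 34 open cells total)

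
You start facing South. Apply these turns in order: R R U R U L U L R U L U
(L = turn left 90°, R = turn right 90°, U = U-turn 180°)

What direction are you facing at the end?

Start: South
  R (right (90° clockwise)) -> West
  R (right (90° clockwise)) -> North
  U (U-turn (180°)) -> South
  R (right (90° clockwise)) -> West
  U (U-turn (180°)) -> East
  L (left (90° counter-clockwise)) -> North
  U (U-turn (180°)) -> South
  L (left (90° counter-clockwise)) -> East
  R (right (90° clockwise)) -> South
  U (U-turn (180°)) -> North
  L (left (90° counter-clockwise)) -> West
  U (U-turn (180°)) -> East
Final: East

Answer: Final heading: East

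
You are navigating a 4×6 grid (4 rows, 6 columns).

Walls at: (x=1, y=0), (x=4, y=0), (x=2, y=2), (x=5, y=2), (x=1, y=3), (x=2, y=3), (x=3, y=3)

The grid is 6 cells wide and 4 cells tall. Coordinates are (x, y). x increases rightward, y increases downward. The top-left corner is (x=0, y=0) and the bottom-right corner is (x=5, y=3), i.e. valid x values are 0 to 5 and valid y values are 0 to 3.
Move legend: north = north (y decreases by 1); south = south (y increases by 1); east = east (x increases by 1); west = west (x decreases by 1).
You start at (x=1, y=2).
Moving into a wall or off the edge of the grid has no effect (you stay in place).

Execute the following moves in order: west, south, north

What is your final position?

Answer: Final position: (x=0, y=2)

Derivation:
Start: (x=1, y=2)
  west (west): (x=1, y=2) -> (x=0, y=2)
  south (south): (x=0, y=2) -> (x=0, y=3)
  north (north): (x=0, y=3) -> (x=0, y=2)
Final: (x=0, y=2)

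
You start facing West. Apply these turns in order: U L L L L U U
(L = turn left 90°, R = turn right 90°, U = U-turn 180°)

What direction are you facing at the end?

Answer: Final heading: East

Derivation:
Start: West
  U (U-turn (180°)) -> East
  L (left (90° counter-clockwise)) -> North
  L (left (90° counter-clockwise)) -> West
  L (left (90° counter-clockwise)) -> South
  L (left (90° counter-clockwise)) -> East
  U (U-turn (180°)) -> West
  U (U-turn (180°)) -> East
Final: East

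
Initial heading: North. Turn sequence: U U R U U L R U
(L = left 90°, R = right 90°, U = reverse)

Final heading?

Answer: Final heading: West

Derivation:
Start: North
  U (U-turn (180°)) -> South
  U (U-turn (180°)) -> North
  R (right (90° clockwise)) -> East
  U (U-turn (180°)) -> West
  U (U-turn (180°)) -> East
  L (left (90° counter-clockwise)) -> North
  R (right (90° clockwise)) -> East
  U (U-turn (180°)) -> West
Final: West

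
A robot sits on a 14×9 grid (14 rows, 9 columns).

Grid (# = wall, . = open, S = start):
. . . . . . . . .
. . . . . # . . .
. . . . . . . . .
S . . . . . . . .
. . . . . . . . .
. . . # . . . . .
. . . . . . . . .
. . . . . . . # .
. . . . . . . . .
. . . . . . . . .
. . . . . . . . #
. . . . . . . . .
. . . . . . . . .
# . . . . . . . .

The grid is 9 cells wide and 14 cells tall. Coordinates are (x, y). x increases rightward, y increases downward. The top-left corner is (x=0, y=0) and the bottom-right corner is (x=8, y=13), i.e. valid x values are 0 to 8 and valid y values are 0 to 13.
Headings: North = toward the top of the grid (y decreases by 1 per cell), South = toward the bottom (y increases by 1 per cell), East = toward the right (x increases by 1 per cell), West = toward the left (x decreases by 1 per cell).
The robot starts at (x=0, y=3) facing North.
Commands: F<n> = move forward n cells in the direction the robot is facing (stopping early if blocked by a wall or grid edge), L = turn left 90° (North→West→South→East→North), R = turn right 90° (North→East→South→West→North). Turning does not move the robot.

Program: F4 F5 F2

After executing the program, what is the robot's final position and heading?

Start: (x=0, y=3), facing North
  F4: move forward 3/4 (blocked), now at (x=0, y=0)
  F5: move forward 0/5 (blocked), now at (x=0, y=0)
  F2: move forward 0/2 (blocked), now at (x=0, y=0)
Final: (x=0, y=0), facing North

Answer: Final position: (x=0, y=0), facing North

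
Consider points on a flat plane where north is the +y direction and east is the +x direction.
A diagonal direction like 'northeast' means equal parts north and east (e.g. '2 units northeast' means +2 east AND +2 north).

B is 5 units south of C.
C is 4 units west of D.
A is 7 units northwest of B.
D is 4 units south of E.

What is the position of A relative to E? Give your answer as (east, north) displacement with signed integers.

Place E at the origin (east=0, north=0).
  D is 4 units south of E: delta (east=+0, north=-4); D at (east=0, north=-4).
  C is 4 units west of D: delta (east=-4, north=+0); C at (east=-4, north=-4).
  B is 5 units south of C: delta (east=+0, north=-5); B at (east=-4, north=-9).
  A is 7 units northwest of B: delta (east=-7, north=+7); A at (east=-11, north=-2).
Therefore A relative to E: (east=-11, north=-2).

Answer: A is at (east=-11, north=-2) relative to E.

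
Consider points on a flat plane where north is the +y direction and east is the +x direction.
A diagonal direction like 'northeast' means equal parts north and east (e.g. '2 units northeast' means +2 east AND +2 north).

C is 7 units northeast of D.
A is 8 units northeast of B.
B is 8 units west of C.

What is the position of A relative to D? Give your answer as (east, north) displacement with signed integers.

Answer: A is at (east=7, north=15) relative to D.

Derivation:
Place D at the origin (east=0, north=0).
  C is 7 units northeast of D: delta (east=+7, north=+7); C at (east=7, north=7).
  B is 8 units west of C: delta (east=-8, north=+0); B at (east=-1, north=7).
  A is 8 units northeast of B: delta (east=+8, north=+8); A at (east=7, north=15).
Therefore A relative to D: (east=7, north=15).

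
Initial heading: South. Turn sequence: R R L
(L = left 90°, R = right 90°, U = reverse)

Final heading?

Start: South
  R (right (90° clockwise)) -> West
  R (right (90° clockwise)) -> North
  L (left (90° counter-clockwise)) -> West
Final: West

Answer: Final heading: West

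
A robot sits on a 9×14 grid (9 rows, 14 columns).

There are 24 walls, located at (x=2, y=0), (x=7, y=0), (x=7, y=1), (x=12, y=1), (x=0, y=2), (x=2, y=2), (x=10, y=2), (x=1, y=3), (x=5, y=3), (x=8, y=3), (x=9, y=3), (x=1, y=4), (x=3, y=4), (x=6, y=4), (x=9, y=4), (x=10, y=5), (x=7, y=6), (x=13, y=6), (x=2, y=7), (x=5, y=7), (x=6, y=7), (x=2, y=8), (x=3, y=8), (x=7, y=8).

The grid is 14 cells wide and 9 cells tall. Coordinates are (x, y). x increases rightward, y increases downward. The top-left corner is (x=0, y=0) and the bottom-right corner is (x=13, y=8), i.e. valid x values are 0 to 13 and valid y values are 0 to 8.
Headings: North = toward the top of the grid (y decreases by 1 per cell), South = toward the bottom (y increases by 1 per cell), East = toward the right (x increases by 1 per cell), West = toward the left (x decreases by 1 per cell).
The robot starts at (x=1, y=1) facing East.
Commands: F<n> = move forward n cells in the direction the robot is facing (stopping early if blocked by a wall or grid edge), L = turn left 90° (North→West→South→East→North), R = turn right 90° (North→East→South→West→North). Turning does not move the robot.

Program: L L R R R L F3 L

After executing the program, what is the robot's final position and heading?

Start: (x=1, y=1), facing East
  L: turn left, now facing North
  L: turn left, now facing West
  R: turn right, now facing North
  R: turn right, now facing East
  R: turn right, now facing South
  L: turn left, now facing East
  F3: move forward 3, now at (x=4, y=1)
  L: turn left, now facing North
Final: (x=4, y=1), facing North

Answer: Final position: (x=4, y=1), facing North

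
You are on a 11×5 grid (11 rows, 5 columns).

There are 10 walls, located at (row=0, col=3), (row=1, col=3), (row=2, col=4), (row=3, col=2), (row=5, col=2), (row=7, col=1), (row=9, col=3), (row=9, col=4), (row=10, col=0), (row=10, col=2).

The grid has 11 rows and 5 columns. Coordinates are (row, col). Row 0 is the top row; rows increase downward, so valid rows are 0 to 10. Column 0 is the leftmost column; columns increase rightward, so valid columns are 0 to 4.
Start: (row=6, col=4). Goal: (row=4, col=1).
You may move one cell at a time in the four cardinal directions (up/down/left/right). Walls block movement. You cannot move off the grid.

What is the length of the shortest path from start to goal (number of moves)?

Answer: Shortest path length: 5

Derivation:
BFS from (row=6, col=4) until reaching (row=4, col=1):
  Distance 0: (row=6, col=4)
  Distance 1: (row=5, col=4), (row=6, col=3), (row=7, col=4)
  Distance 2: (row=4, col=4), (row=5, col=3), (row=6, col=2), (row=7, col=3), (row=8, col=4)
  Distance 3: (row=3, col=4), (row=4, col=3), (row=6, col=1), (row=7, col=2), (row=8, col=3)
  Distance 4: (row=3, col=3), (row=4, col=2), (row=5, col=1), (row=6, col=0), (row=8, col=2)
  Distance 5: (row=2, col=3), (row=4, col=1), (row=5, col=0), (row=7, col=0), (row=8, col=1), (row=9, col=2)  <- goal reached here
One shortest path (5 moves): (row=6, col=4) -> (row=6, col=3) -> (row=6, col=2) -> (row=6, col=1) -> (row=5, col=1) -> (row=4, col=1)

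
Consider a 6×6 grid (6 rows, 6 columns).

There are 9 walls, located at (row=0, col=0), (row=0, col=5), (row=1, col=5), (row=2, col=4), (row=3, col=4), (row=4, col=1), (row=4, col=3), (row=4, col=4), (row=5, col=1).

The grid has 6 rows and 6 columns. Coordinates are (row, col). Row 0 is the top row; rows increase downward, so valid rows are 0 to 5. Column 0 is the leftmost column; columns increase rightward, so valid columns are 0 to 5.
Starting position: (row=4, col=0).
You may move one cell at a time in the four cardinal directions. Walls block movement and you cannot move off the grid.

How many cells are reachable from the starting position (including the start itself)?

BFS flood-fill from (row=4, col=0):
  Distance 0: (row=4, col=0)
  Distance 1: (row=3, col=0), (row=5, col=0)
  Distance 2: (row=2, col=0), (row=3, col=1)
  Distance 3: (row=1, col=0), (row=2, col=1), (row=3, col=2)
  Distance 4: (row=1, col=1), (row=2, col=2), (row=3, col=3), (row=4, col=2)
  Distance 5: (row=0, col=1), (row=1, col=2), (row=2, col=3), (row=5, col=2)
  Distance 6: (row=0, col=2), (row=1, col=3), (row=5, col=3)
  Distance 7: (row=0, col=3), (row=1, col=4), (row=5, col=4)
  Distance 8: (row=0, col=4), (row=5, col=5)
  Distance 9: (row=4, col=5)
  Distance 10: (row=3, col=5)
  Distance 11: (row=2, col=5)
Total reachable: 27 (grid has 27 open cells total)

Answer: Reachable cells: 27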